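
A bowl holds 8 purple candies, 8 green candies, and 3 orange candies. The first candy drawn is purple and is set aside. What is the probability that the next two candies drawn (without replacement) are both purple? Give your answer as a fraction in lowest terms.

7/51

With the first candy removed, 7 purple remain out of 18.
P = 7/18 × 6/17 = 42/306 = 7/51.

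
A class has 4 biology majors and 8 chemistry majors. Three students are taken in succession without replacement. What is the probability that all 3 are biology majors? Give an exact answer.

1/55

P = 4/12 × 3/11 × 2/10 = 24/1320 = 1/55.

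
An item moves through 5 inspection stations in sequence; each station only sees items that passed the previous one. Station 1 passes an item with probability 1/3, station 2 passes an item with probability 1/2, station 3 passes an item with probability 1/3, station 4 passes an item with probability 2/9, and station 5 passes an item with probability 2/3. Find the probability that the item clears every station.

Multiplying along the chain,
P = 1/3 × 1/2 × 1/3 × 2/9 × 2/3 = 4/486 = 2/243.

2/243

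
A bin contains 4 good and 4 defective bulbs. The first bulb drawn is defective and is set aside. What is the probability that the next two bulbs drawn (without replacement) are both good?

2/7

After the first draw, 4 of the remaining 7 bulbs are good.
P = 4/7 × 3/6 = 12/42 = 2/7.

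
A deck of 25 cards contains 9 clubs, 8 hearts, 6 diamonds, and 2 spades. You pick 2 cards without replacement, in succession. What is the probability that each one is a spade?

1/300

P(every draw is a spade) = 2/25 × 1/24 = 2/600 = 1/300.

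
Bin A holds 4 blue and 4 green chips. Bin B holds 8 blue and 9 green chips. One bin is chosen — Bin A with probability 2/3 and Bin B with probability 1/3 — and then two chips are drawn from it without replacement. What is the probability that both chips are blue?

From Bin A: P(both blue) = (4/8)(3/7) = 3/14.
From Bin B: P(both blue) = (8/17)(7/16) = 7/34.
Total probability = (2/3)(3/14) + (1/3)(7/34) = 151/714.

151/714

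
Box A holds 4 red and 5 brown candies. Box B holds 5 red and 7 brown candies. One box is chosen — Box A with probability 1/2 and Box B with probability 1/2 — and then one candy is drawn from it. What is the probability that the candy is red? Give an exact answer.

31/72

From Box A: P(red) = 4/9.
From Box B: P(red) = 5/12.
Total probability = (1/2)(4/9) + (1/2)(5/12) = 31/72.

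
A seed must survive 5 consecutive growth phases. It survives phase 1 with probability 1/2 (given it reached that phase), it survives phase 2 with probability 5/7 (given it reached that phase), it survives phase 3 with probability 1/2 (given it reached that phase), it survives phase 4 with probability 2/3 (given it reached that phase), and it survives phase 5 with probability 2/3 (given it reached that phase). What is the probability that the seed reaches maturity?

Each stage is reached only if all earlier stages succeed, so
P = 1/2 × 5/7 × 1/2 × 2/3 × 2/3 = 20/252 = 5/63.

5/63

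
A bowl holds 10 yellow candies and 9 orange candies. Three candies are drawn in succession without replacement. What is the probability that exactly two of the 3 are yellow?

One ordering (yellow drawn first) has probability 10/19 × 9/18 × 9/17 = 810/5814 = 45/323.
There are C(3,2) = 3 such orderings, each equally likely, so P = 3 × 45/323 = 135/323.

135/323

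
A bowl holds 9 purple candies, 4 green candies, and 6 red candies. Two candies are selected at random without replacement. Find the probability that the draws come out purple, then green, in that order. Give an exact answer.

2/19

Each draw changes the counts, so multiply the conditional probabilities along the sequence:
P = 9/19 × 4/18 = 36/342 = 2/19.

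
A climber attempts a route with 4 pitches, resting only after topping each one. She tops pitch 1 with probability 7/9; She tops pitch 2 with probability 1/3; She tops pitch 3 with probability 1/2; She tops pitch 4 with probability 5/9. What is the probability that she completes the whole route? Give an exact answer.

Multiplying along the chain,
P = 7/9 × 1/3 × 1/2 × 5/9 = 35/486.

35/486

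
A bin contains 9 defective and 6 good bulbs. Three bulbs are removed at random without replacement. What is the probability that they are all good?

P = 6/15 × 5/14 × 4/13 = 120/2730 = 4/91.

4/91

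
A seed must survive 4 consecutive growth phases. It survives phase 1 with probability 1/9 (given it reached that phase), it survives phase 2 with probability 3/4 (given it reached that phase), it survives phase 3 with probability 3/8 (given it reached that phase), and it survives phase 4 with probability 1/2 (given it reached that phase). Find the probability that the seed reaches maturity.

Each stage is reached only if all earlier stages succeed, so
P = 1/9 × 3/4 × 3/8 × 1/2 = 9/576 = 1/64.

1/64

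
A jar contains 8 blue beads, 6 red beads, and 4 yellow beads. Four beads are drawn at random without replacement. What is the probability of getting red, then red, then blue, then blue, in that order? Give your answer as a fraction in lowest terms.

7/306

Multiply the probability of each draw given the previous ones:
P = 6/18 × 5/17 × 8/16 × 7/15 = 1680/73440 = 7/306.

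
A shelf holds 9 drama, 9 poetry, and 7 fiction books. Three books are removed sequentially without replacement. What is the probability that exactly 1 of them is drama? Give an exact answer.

One ordering (drama drawn first) has probability 9/25 × 16/24 × 15/23 = 2160/13800 = 18/115.
There are C(3,1) = 3 such orderings, each equally likely, so P = 3 × 18/115 = 54/115.

54/115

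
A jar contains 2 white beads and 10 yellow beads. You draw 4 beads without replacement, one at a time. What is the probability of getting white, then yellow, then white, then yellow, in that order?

Each draw changes the counts, so multiply the conditional probabilities along the sequence:
P = 2/12 × 10/11 × 1/10 × 9/9 = 180/11880 = 1/66.

1/66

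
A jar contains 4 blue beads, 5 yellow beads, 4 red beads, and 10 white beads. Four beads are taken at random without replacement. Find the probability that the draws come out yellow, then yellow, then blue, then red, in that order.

8/5313

Chain rule:
P = 5/23 × 4/22 × 4/21 × 4/20 = 320/212520 = 8/5313.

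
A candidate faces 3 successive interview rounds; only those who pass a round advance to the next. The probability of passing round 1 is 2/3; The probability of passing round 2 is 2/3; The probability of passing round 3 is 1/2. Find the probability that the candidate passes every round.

Multiplying along the chain,
P = 2/3 × 2/3 × 1/2 = 4/18 = 2/9.

2/9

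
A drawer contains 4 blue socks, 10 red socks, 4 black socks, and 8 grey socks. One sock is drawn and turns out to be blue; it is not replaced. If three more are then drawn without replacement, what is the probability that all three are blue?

1/2300

With the first sock removed, 3 blue remain out of 25.
P = 3/25 × 2/24 × 1/23 = 6/13800 = 1/2300.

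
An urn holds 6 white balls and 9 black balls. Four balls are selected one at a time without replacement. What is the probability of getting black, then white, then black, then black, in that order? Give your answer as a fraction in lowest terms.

Each draw changes the counts, so multiply the conditional probabilities along the sequence:
P = 9/15 × 6/14 × 8/13 × 7/12 = 3024/32760 = 6/65.

6/65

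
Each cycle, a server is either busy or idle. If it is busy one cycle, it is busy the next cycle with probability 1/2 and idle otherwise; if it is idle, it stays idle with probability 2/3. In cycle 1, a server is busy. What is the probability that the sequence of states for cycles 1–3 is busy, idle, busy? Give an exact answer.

Cycle 1 is given. For each transition, use the conditional probability from the current state:
P(idle | busy) = 1/2; P(busy | idle) = 1/3.
P = 1/2 × 1/3 = 1/6.

1/6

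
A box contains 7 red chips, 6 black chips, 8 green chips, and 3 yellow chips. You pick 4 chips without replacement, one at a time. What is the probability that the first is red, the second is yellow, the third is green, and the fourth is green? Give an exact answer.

Chain rule:
P = 7/24 × 3/23 × 8/22 × 7/21 = 1176/255024 = 7/1518.

7/1518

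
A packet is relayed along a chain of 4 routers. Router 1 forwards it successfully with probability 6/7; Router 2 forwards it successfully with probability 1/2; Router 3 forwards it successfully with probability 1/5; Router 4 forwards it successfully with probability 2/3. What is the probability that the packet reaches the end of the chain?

The events are sequential, so multiply the conditional probabilities:
P = 6/7 × 1/2 × 1/5 × 2/3 = 12/210 = 2/35.

2/35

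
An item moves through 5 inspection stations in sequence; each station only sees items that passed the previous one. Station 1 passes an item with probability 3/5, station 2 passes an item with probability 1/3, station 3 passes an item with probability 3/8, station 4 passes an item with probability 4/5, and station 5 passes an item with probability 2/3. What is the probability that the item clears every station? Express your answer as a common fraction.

1/25

The events are sequential, so multiply the conditional probabilities:
P = 3/5 × 1/3 × 3/8 × 4/5 × 2/3 = 72/1800 = 1/25.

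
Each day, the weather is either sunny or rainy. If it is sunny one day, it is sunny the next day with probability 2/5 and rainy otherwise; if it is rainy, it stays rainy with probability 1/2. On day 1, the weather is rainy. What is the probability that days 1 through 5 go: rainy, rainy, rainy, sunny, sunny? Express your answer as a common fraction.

1/20

Day 1 is given. For each transition, use the conditional probability from the current state:
P(rainy | rainy) = 1/2; P(rainy | rainy) = 1/2; P(sunny | rainy) = 1/2; P(sunny | sunny) = 2/5.
P = 1/2 × 1/2 × 1/2 × 2/5 = 2/40 = 1/20.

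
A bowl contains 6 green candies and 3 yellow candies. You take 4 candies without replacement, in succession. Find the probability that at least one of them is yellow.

37/42

P(no yellow) = 6/9 × 5/8 × 4/7 × 3/6 = 360/3024 = 5/42.
P(at least one) = 1 − 5/42 = 37/42.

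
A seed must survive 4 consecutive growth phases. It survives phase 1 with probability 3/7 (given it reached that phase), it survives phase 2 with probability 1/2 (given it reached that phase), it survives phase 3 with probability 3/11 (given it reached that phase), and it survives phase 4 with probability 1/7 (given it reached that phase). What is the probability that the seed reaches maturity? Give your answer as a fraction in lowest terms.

9/1078

The events are sequential, so multiply the conditional probabilities:
P = 3/7 × 1/2 × 3/11 × 1/7 = 9/1078.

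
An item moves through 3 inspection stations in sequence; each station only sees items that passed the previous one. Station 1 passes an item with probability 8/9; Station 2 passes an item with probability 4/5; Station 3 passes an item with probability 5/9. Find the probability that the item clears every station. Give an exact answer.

Multiplying along the chain,
P = 8/9 × 4/5 × 5/9 = 160/405 = 32/81.

32/81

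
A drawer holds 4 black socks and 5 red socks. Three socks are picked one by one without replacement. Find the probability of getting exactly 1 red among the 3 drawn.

One ordering (red drawn first) has probability 5/9 × 4/8 × 3/7 = 60/504 = 5/42.
There are C(3,1) = 3 such orderings, each equally likely, so P = 3 × 5/42 = 5/14.

5/14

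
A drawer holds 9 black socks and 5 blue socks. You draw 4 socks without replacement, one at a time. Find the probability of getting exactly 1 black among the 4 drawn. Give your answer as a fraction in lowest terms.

90/1001

One ordering (black drawn first) has probability 9/14 × 5/13 × 4/12 × 3/11 = 540/24024 = 45/2002.
There are C(4,1) = 4 such orderings, each equally likely, so P = 4 × 45/2002 = 90/1001.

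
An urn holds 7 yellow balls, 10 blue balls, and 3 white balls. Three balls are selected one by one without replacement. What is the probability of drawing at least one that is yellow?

427/570

P(no yellow) = 13/20 × 12/19 × 11/18 = 1716/6840 = 143/570.
P(at least one) = 1 − 143/570 = 427/570.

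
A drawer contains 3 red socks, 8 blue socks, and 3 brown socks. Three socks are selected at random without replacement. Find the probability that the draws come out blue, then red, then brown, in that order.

3/91

Each draw changes the counts, so multiply the conditional probabilities along the sequence:
P = 8/14 × 3/13 × 3/12 = 72/2184 = 3/91.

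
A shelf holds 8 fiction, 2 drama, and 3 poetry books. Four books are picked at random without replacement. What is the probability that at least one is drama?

7/13

P(no drama) = 11/13 × 10/12 × 9/11 × 8/10 = 7920/17160 = 6/13.
P(at least one) = 1 − 6/13 = 7/13.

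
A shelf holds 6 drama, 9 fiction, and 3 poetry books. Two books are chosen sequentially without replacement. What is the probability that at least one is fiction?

P(no fiction) = 9/18 × 8/17 = 72/306 = 4/17.
P(at least one) = 1 − 4/17 = 13/17.

13/17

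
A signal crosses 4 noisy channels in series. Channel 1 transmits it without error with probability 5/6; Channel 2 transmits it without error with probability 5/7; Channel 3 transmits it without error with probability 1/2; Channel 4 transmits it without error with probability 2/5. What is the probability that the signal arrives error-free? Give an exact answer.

Each stage is reached only if all earlier stages succeed, so
P = 5/6 × 5/7 × 1/2 × 2/5 = 50/420 = 5/42.

5/42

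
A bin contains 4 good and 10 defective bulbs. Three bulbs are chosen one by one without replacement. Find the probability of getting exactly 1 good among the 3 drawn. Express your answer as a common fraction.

One ordering (good drawn first) has probability 4/14 × 10/13 × 9/12 = 360/2184 = 15/91.
There are C(3,1) = 3 such orderings, each equally likely, so P = 3 × 15/91 = 45/91.

45/91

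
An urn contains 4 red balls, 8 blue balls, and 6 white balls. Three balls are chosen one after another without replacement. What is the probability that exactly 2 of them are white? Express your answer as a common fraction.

15/68

One ordering (white drawn first) has probability 6/18 × 5/17 × 12/16 = 360/4896 = 5/68.
There are C(3,2) = 3 such orderings, each equally likely, so P = 3 × 5/68 = 15/68.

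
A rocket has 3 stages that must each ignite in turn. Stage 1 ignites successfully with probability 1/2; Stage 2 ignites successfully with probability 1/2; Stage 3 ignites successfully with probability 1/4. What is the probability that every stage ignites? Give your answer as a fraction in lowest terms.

The events are sequential, so multiply the conditional probabilities:
P = 1/2 × 1/2 × 1/4 = 1/16.

1/16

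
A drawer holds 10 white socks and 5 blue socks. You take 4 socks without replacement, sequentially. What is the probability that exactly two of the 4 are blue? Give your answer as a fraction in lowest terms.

One ordering (blue drawn first) has probability 5/15 × 4/14 × 10/13 × 9/12 = 1800/32760 = 5/91.
There are C(4,2) = 6 such orderings, each equally likely, so P = 6 × 5/91 = 30/91.

30/91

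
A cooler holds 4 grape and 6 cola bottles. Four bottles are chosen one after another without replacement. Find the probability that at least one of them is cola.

209/210

P(no cola) = 4/10 × 3/9 × 2/8 × 1/7 = 24/5040 = 1/210.
P(at least one) = 1 − 1/210 = 209/210.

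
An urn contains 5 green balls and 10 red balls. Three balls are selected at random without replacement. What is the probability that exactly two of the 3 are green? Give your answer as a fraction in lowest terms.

One ordering (green drawn first) has probability 5/15 × 4/14 × 10/13 = 200/2730 = 20/273.
There are C(3,2) = 3 such orderings, each equally likely, so P = 3 × 20/273 = 20/91.

20/91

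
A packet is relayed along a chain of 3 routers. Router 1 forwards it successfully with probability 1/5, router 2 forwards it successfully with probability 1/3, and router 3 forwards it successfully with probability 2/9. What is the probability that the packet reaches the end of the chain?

The events are sequential, so multiply the conditional probabilities:
P = 1/5 × 1/3 × 2/9 = 2/135.

2/135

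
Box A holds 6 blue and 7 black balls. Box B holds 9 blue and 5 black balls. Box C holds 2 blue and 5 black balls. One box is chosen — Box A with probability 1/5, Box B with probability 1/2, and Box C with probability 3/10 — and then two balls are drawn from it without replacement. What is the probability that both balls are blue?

From Box A: P(both blue) = (6/13)(5/12) = 5/26.
From Box B: P(both blue) = (9/14)(8/13) = 36/91.
From Box C: P(both blue) = (2/7)(1/6) = 1/21.
Total probability = (1/5)(5/26) + (1/2)(36/91) + (3/10)(1/21) = 114/455.

114/455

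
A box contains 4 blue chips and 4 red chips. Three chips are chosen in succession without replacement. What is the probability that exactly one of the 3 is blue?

3/7

One ordering (blue drawn first) has probability 4/8 × 4/7 × 3/6 = 48/336 = 1/7.
There are C(3,1) = 3 such orderings, each equally likely, so P = 3 × 1/7 = 3/7.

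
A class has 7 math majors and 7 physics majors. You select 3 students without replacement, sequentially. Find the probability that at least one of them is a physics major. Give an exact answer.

P(no physics majors) = 7/14 × 6/13 × 5/12 = 210/2184 = 5/52.
P(at least one) = 1 − 5/52 = 47/52.

47/52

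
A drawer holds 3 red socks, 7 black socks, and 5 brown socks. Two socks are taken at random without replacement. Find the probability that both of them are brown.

P(every draw is brown) = 5/15 × 4/14 = 20/210 = 2/21.

2/21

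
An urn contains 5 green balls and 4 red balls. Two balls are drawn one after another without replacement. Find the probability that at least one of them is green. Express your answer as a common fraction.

P(no green) = 4/9 × 3/8 = 12/72 = 1/6.
P(at least one) = 1 − 1/6 = 5/6.

5/6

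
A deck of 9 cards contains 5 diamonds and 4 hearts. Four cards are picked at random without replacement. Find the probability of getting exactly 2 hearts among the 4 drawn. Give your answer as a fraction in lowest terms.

One ordering (hearts drawn first) has probability 4/9 × 3/8 × 5/7 × 4/6 = 240/3024 = 5/63.
There are C(4,2) = 6 such orderings, each equally likely, so P = 6 × 5/63 = 10/21.

10/21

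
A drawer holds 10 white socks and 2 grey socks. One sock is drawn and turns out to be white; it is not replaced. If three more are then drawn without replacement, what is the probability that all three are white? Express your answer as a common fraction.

After the first draw, 9 of the remaining 11 socks are white.
P = 9/11 × 8/10 × 7/9 = 504/990 = 28/55.

28/55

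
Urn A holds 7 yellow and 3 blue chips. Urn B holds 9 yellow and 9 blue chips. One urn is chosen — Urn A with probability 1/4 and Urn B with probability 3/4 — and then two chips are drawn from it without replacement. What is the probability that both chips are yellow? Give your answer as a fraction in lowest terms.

299/1020

From Urn A: P(both yellow) = (7/10)(6/9) = 7/15.
From Urn B: P(both yellow) = (9/18)(8/17) = 4/17.
Total probability = (1/4)(7/15) + (3/4)(4/17) = 299/1020.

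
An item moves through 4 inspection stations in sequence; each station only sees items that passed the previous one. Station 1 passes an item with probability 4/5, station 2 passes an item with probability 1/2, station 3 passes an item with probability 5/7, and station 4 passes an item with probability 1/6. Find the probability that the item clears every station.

1/21

The events are sequential, so multiply the conditional probabilities:
P = 4/5 × 1/2 × 5/7 × 1/6 = 20/420 = 1/21.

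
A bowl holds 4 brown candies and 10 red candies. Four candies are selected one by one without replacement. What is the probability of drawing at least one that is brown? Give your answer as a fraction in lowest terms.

113/143

P(no brown) = 10/14 × 9/13 × 8/12 × 7/11 = 5040/24024 = 30/143.
P(at least one) = 1 − 30/143 = 113/143.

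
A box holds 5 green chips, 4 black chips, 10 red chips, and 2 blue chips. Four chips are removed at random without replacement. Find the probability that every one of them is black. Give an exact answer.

P = 4/21 × 3/20 × 2/19 × 1/18 = 24/143640 = 1/5985.

1/5985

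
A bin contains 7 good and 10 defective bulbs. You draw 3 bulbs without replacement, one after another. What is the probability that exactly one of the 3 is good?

One ordering (good drawn first) has probability 7/17 × 10/16 × 9/15 = 630/4080 = 21/136.
There are C(3,1) = 3 such orderings, each equally likely, so P = 3 × 21/136 = 63/136.

63/136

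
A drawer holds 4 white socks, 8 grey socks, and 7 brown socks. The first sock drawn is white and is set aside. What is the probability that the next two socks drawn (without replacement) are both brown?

After the first draw, 7 of the remaining 18 socks are brown.
P = 7/18 × 6/17 = 42/306 = 7/51.

7/51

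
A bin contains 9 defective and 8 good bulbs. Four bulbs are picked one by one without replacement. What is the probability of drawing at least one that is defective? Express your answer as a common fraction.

P(no defective) = 8/17 × 7/16 × 6/15 × 5/14 = 1680/57120 = 1/34.
P(at least one) = 1 − 1/34 = 33/34.

33/34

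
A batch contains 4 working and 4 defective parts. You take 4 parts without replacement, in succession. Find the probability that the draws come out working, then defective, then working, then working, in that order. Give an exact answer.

2/35

Multiply the probability of each draw given the previous ones:
P = 4/8 × 4/7 × 3/6 × 2/5 = 96/1680 = 2/35.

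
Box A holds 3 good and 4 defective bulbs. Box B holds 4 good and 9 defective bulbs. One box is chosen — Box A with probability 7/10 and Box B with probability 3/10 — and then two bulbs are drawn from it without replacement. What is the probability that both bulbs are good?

8/65

From Box A: P(both good) = (3/7)(2/6) = 1/7.
From Box B: P(both good) = (4/13)(3/12) = 1/13.
Total probability = (7/10)(1/7) + (3/10)(1/13) = 8/65.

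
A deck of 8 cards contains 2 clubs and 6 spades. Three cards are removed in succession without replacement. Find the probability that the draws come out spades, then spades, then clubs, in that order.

Chain rule:
P = 6/8 × 5/7 × 2/6 = 60/336 = 5/28.

5/28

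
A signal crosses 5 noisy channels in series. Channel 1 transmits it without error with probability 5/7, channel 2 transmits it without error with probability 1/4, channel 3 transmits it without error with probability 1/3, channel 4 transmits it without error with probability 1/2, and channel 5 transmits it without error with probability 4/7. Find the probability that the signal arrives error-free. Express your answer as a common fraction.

Multiplying along the chain,
P = 5/7 × 1/4 × 1/3 × 1/2 × 4/7 = 20/1176 = 5/294.

5/294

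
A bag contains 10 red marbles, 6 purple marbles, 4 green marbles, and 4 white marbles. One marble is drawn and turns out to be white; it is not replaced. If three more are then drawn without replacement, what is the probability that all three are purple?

With the first marble removed, 6 purple remain out of 23.
P = 6/23 × 5/22 × 4/21 = 120/10626 = 20/1771.

20/1771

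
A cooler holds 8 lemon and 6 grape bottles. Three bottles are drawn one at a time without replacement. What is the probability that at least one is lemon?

P(no lemon) = 6/14 × 5/13 × 4/12 = 120/2184 = 5/91.
P(at least one) = 1 − 5/91 = 86/91.

86/91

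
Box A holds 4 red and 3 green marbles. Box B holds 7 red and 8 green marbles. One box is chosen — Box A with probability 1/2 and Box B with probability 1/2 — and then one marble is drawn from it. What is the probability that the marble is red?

109/210

From Box A: P(red) = 4/7.
From Box B: P(red) = 7/15.
Total probability = (1/2)(4/7) + (1/2)(7/15) = 109/210.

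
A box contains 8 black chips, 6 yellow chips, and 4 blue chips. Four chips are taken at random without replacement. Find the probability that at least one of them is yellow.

57/68

P(no yellow) = 12/18 × 11/17 × 10/16 × 9/15 = 11880/73440 = 11/68.
P(at least one) = 1 − 11/68 = 57/68.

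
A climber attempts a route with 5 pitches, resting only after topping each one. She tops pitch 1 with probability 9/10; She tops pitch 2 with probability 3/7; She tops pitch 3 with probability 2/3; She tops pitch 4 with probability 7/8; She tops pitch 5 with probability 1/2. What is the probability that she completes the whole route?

9/80

The events are sequential, so multiply the conditional probabilities:
P = 9/10 × 3/7 × 2/3 × 7/8 × 1/2 = 378/3360 = 9/80.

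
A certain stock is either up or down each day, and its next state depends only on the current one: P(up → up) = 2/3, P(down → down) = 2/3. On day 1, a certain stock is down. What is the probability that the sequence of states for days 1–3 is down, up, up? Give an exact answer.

Day 1 is given. For each transition, use the conditional probability from the current state:
P(up | down) = 1/3; P(up | up) = 2/3.
P = 1/3 × 2/3 = 2/9.

2/9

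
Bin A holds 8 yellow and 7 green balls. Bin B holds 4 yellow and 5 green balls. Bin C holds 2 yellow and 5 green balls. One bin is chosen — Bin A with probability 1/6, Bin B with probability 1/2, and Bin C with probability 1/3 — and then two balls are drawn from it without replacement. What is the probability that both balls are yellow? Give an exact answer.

181/1260

From Bin A: P(both yellow) = (8/15)(7/14) = 4/15.
From Bin B: P(both yellow) = (4/9)(3/8) = 1/6.
From Bin C: P(both yellow) = (2/7)(1/6) = 1/21.
Total probability = (1/6)(4/15) + (1/2)(1/6) + (1/3)(1/21) = 181/1260.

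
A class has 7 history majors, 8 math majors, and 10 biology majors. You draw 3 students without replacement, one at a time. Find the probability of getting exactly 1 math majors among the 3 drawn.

272/575

One ordering (a math major drawn first) has probability 8/25 × 17/24 × 16/23 = 2176/13800 = 272/1725.
There are C(3,1) = 3 such orderings, each equally likely, so P = 3 × 272/1725 = 272/575.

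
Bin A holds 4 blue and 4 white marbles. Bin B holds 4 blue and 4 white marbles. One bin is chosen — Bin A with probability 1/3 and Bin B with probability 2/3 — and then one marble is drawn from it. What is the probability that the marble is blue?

From Bin A: P(blue) = 4/8.
From Bin B: P(blue) = 4/8.
Total probability = (1/3)(4/8) + (2/3)(4/8) = 1/2.

1/2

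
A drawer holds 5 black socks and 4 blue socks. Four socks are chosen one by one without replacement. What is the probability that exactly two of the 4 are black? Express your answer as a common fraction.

One ordering (black drawn first) has probability 5/9 × 4/8 × 4/7 × 3/6 = 240/3024 = 5/63.
There are C(4,2) = 6 such orderings, each equally likely, so P = 6 × 5/63 = 10/21.

10/21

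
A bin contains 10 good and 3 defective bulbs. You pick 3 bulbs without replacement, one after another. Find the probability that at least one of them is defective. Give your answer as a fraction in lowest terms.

P(no defective) = 10/13 × 9/12 × 8/11 = 720/1716 = 60/143.
P(at least one) = 1 − 60/143 = 83/143.

83/143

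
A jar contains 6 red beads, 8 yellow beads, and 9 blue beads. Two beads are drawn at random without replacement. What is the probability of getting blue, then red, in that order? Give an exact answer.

27/253

Chain rule:
P = 9/23 × 6/22 = 54/506 = 27/253.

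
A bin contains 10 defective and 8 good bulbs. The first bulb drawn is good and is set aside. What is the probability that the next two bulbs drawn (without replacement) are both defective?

After the first draw, 10 of the remaining 17 bulbs are defective.
P = 10/17 × 9/16 = 90/272 = 45/136.

45/136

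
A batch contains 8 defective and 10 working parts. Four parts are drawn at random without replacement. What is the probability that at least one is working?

P(no working) = 8/18 × 7/17 × 6/16 × 5/15 = 1680/73440 = 7/306.
P(at least one) = 1 − 7/306 = 299/306.

299/306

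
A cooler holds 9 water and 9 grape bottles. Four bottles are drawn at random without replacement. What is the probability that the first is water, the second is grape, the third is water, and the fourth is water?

21/340

Multiply the probability of each draw given the previous ones:
P = 9/18 × 9/17 × 8/16 × 7/15 = 4536/73440 = 21/340.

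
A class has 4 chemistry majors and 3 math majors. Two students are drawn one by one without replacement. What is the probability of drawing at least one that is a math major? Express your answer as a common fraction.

P(no math majors) = 4/7 × 3/6 = 12/42 = 2/7.
P(at least one) = 1 − 2/7 = 5/7.

5/7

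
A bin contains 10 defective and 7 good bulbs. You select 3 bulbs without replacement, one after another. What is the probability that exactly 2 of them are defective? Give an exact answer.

63/136

One ordering (defective drawn first) has probability 10/17 × 9/16 × 7/15 = 630/4080 = 21/136.
There are C(3,2) = 3 such orderings, each equally likely, so P = 3 × 21/136 = 63/136.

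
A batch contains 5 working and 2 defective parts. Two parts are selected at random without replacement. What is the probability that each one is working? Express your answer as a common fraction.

P = 5/7 × 4/6 = 20/42 = 10/21.

10/21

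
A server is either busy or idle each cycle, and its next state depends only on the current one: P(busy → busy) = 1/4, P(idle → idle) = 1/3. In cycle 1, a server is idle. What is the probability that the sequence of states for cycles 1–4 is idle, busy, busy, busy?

1/24

Cycle 1 is given. For each transition, use the conditional probability from the current state:
P(busy | idle) = 2/3; P(busy | busy) = 1/4; P(busy | busy) = 1/4.
P = 2/3 × 1/4 × 1/4 = 2/48 = 1/24.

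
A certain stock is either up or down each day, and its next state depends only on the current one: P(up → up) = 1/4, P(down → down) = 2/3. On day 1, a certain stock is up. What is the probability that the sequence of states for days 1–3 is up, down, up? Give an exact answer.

Day 1 is given. For each transition, use the conditional probability from the current state:
P(down | up) = 3/4; P(up | down) = 1/3.
P = 3/4 × 1/3 = 3/12 = 1/4.

1/4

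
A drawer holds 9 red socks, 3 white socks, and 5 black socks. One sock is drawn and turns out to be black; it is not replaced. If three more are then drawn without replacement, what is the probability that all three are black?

With the first sock removed, 4 black remain out of 16.
P = 4/16 × 3/15 × 2/14 = 24/3360 = 1/140.

1/140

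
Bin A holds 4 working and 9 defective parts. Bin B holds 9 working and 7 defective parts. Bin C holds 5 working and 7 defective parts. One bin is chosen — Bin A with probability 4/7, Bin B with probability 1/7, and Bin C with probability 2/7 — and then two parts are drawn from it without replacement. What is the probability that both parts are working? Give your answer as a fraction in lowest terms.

3907/30030

From Bin A: P(both working) = (4/13)(3/12) = 1/13.
From Bin B: P(both working) = (9/16)(8/15) = 3/10.
From Bin C: P(both working) = (5/12)(4/11) = 5/33.
Total probability = (4/7)(1/13) + (1/7)(3/10) + (2/7)(5/33) = 3907/30030.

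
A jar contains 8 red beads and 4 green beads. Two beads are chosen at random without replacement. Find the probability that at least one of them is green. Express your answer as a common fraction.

19/33

P(no green) = 8/12 × 7/11 = 56/132 = 14/33.
P(at least one) = 1 − 14/33 = 19/33.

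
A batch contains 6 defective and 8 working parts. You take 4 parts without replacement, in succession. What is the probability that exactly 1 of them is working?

One ordering (working drawn first) has probability 8/14 × 6/13 × 5/12 × 4/11 = 960/24024 = 40/1001.
There are C(4,1) = 4 such orderings, each equally likely, so P = 4 × 40/1001 = 160/1001.

160/1001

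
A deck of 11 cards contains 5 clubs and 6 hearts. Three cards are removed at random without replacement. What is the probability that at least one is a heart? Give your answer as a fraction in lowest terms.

31/33

P(no hearts) = 5/11 × 4/10 × 3/9 = 60/990 = 2/33.
P(at least one) = 1 − 2/33 = 31/33.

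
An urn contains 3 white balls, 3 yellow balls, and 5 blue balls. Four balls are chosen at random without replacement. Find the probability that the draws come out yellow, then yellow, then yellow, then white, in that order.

Chain rule:
P = 3/11 × 2/10 × 1/9 × 3/8 = 18/7920 = 1/440.

1/440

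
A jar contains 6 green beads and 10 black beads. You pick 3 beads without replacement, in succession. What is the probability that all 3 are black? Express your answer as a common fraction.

3/14

P(every draw is black) = 10/16 × 9/15 × 8/14 = 720/3360 = 3/14.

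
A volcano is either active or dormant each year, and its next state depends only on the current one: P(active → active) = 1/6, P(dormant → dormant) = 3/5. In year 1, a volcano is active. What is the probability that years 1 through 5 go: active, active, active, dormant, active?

Year 1 is given. For each transition, use the conditional probability from the current state:
P(active | active) = 1/6; P(active | active) = 1/6; P(dormant | active) = 5/6; P(active | dormant) = 2/5.
P = 1/6 × 1/6 × 5/6 × 2/5 = 10/1080 = 1/108.

1/108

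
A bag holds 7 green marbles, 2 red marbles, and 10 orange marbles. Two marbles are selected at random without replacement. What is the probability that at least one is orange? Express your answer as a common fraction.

15/19

P(no orange) = 9/19 × 8/18 = 72/342 = 4/19.
P(at least one) = 1 − 4/19 = 15/19.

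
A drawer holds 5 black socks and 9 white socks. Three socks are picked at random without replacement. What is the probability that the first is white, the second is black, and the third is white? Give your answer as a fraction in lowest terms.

Chain rule:
P = 9/14 × 5/13 × 8/12 = 360/2184 = 15/91.

15/91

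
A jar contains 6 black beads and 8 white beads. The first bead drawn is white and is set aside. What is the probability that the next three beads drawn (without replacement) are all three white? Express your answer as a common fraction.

After the first draw, 7 of the remaining 13 beads are white.
P = 7/13 × 6/12 × 5/11 = 210/1716 = 35/286.

35/286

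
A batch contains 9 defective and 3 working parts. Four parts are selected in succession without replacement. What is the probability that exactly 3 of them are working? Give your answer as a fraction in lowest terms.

1/55

One ordering (working drawn first) has probability 3/12 × 2/11 × 1/10 × 9/9 = 54/11880 = 1/220.
There are C(4,3) = 4 such orderings, each equally likely, so P = 4 × 1/220 = 1/55.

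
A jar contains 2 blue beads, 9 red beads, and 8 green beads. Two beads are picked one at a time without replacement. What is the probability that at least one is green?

116/171

P(no green) = 11/19 × 10/18 = 110/342 = 55/171.
P(at least one) = 1 − 55/171 = 116/171.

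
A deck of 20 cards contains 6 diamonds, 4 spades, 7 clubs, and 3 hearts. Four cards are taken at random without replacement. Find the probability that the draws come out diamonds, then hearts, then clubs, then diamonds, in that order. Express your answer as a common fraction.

7/1292

Each draw changes the counts, so multiply the conditional probabilities along the sequence:
P = 6/20 × 3/19 × 7/18 × 5/17 = 630/116280 = 7/1292.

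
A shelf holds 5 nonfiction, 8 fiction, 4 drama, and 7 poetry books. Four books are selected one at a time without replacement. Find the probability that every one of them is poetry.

5/1518

P = 7/24 × 6/23 × 5/22 × 4/21 = 840/255024 = 5/1518.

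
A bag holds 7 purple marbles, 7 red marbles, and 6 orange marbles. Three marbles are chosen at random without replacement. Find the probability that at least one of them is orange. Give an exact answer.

P(no orange) = 14/20 × 13/19 × 12/18 = 2184/6840 = 91/285.
P(at least one) = 1 − 91/285 = 194/285.

194/285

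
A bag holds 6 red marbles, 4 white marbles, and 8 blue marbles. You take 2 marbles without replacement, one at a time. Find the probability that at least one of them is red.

P(no red) = 12/18 × 11/17 = 132/306 = 22/51.
P(at least one) = 1 − 22/51 = 29/51.

29/51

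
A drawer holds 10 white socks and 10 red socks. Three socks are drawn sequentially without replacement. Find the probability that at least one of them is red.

17/19

P(no red) = 10/20 × 9/19 × 8/18 = 720/6840 = 2/19.
P(at least one) = 1 − 2/19 = 17/19.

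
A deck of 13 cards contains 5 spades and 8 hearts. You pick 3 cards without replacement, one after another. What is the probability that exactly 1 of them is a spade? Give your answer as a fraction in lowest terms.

70/143

One ordering (a spade drawn first) has probability 5/13 × 8/12 × 7/11 = 280/1716 = 70/429.
There are C(3,1) = 3 such orderings, each equally likely, so P = 3 × 70/429 = 70/143.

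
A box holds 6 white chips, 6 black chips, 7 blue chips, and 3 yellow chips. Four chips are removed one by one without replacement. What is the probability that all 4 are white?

3/1463

P = 6/22 × 5/21 × 4/20 × 3/19 = 360/175560 = 3/1463.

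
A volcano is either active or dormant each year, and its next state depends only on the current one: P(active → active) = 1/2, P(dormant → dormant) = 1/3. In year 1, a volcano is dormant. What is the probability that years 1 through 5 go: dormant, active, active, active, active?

1/12

Year 1 is given. For each transition, use the conditional probability from the current state:
P(active | dormant) = 2/3; P(active | active) = 1/2; P(active | active) = 1/2; P(active | active) = 1/2.
P = 2/3 × 1/2 × 1/2 × 1/2 = 2/24 = 1/12.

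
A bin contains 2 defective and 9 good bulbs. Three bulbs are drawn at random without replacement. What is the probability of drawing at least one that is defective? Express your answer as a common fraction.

P(no defective) = 9/11 × 8/10 × 7/9 = 504/990 = 28/55.
P(at least one) = 1 − 28/55 = 27/55.

27/55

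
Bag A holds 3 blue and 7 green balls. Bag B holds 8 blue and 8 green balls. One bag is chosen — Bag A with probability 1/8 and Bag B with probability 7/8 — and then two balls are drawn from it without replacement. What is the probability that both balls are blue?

17/80

From Bag A: P(both blue) = (3/10)(2/9) = 1/15.
From Bag B: P(both blue) = (8/16)(7/15) = 7/30.
Total probability = (1/8)(1/15) + (7/8)(7/30) = 17/80.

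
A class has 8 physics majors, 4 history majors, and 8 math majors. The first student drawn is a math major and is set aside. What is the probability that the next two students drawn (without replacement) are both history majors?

2/57

With the first student removed, 4 history majors remain out of 19.
P = 4/19 × 3/18 = 12/342 = 2/57.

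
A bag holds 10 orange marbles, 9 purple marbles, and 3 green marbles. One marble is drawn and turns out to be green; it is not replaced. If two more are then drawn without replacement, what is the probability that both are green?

1/210

With the first marble removed, 2 green remain out of 21.
P = 2/21 × 1/20 = 2/420 = 1/210.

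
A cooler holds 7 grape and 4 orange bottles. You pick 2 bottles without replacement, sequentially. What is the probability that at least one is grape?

49/55

P(no grape) = 4/11 × 3/10 = 12/110 = 6/55.
P(at least one) = 1 − 6/55 = 49/55.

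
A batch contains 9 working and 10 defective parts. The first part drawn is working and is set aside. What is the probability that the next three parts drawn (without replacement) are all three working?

After the first draw, 8 of the remaining 18 parts are working.
P = 8/18 × 7/17 × 6/16 = 336/4896 = 7/102.

7/102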